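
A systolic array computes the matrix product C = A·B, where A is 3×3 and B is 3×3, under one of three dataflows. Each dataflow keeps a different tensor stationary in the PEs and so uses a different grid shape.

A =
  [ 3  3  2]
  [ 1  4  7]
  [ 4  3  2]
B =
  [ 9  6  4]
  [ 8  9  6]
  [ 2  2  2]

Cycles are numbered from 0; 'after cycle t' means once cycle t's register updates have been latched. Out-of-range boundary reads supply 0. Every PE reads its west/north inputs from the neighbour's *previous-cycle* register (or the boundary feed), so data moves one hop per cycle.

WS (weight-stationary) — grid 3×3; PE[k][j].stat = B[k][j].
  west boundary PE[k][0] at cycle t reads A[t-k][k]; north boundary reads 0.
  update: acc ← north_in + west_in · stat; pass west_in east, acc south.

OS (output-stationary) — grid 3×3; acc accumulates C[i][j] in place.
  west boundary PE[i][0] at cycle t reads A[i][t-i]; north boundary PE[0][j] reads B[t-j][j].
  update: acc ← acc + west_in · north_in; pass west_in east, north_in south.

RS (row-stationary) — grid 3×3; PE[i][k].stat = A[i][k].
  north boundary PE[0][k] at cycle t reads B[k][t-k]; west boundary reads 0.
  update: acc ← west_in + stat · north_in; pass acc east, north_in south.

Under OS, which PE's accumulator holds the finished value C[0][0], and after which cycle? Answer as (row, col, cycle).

(row, col, cycle) = (0, 0, 2)

Under OS, C[0][0] lands at PE[0][0]:
  cycle 0: PE[0][0] → acc 27, east 3, south 9
  cycle 1: PE[0][0] → acc 51, east 3, south 8
  cycle 2: PE[0][0] → acc 55, east 2, south 2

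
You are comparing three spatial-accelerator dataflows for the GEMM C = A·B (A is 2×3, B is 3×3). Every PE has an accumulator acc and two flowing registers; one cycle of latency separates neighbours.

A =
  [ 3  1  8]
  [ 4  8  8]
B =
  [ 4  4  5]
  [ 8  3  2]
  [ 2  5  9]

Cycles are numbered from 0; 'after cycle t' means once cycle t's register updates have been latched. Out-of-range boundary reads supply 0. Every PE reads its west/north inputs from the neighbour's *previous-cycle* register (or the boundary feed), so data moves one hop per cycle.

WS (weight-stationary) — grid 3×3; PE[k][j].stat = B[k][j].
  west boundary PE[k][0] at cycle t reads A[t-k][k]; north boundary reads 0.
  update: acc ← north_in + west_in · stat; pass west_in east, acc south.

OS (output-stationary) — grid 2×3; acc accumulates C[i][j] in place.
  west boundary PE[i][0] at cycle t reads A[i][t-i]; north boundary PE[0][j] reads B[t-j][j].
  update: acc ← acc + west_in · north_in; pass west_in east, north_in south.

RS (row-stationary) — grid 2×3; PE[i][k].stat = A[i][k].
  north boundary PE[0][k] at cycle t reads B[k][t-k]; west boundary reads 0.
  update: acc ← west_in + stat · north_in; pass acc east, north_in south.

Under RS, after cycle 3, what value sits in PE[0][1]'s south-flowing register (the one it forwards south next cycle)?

RS 2×3: PE[0][1] cycle-by-cycle (with neighbour feeds):
  0: (0,0).acc=12  regs=<12,4>
  0: (0,1).acc=0  regs=<0,0>
  1: (0,0).acc=12  regs=<12,4>
  1: (0,1).acc=20  regs=<20,8>
  2: (0,0).acc=15  regs=<15,5>
  2: (0,1).acc=15  regs=<15,3>
  3: (0,0).acc=0  regs=<0,0>
  3: (0,1).acc=17  regs=<17,2>

register = 2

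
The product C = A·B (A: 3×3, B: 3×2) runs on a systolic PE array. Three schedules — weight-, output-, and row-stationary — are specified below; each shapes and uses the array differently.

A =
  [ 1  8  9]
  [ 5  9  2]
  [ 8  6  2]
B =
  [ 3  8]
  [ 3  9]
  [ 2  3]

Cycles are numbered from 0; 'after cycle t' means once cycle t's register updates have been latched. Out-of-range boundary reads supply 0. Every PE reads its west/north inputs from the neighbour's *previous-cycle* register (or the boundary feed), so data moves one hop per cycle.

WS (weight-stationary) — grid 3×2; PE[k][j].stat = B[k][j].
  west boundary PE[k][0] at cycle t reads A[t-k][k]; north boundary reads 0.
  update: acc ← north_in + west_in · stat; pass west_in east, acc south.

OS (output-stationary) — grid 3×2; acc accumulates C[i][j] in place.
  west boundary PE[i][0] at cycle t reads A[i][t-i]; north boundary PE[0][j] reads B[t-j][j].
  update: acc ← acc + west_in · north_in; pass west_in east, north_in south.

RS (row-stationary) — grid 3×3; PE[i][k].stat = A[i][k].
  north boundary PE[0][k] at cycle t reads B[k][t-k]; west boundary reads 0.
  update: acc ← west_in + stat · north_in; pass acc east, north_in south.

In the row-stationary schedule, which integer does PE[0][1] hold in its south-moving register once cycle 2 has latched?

register = 9

RS (3×3). Following PE[0][1] plus its west/north inputs:
  @0  [0,0]  acc 3  |  →3  ↓3
  @0  [0,1]  acc 0  |  →0  ↓0
  @1  [0,0]  acc 8  |  →8  ↓8
  @1  [0,1]  acc 27  |  →27  ↓3
  @2  [0,0]  acc 0  |  →0  ↓0
  @2  [0,1]  acc 80  |  →80  ↓9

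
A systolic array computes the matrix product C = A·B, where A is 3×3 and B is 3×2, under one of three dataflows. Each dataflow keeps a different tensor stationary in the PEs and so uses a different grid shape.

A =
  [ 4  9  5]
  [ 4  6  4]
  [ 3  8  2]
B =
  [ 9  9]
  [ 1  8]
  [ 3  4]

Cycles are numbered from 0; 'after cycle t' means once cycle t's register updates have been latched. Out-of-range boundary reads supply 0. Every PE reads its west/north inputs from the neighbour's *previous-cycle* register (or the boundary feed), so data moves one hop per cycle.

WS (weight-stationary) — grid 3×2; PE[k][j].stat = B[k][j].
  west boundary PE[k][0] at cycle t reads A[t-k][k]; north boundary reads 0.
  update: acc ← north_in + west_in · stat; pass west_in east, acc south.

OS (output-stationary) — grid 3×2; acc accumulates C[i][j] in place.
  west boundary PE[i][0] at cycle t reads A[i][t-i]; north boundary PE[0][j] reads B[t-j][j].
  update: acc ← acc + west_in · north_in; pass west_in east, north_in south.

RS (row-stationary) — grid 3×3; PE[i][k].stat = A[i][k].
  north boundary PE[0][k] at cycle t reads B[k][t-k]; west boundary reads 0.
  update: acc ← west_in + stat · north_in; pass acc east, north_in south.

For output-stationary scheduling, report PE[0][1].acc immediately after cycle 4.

PE[0][1].acc = 128

OS 3×2: PE[0][1] cycle-by-cycle (with neighbour feeds):
  after 0 — PE[0][0] acc=36, pass-E 4, pass-S 9
  after 0 — PE[0][1] acc=0, pass-E 0, pass-S 0
  after 1 — PE[0][0] acc=45, pass-E 9, pass-S 1
  after 1 — PE[0][1] acc=36, pass-E 4, pass-S 9
  after 2 — PE[0][0] acc=60, pass-E 5, pass-S 3
  after 2 — PE[0][1] acc=108, pass-E 9, pass-S 8
  after 3 — PE[0][0] acc=60, pass-E 0, pass-S 0
  after 3 — PE[0][1] acc=128, pass-E 5, pass-S 4
  after 4 — PE[0][0] acc=60, pass-E 0, pass-S 0
  after 4 — PE[0][1] acc=128, pass-E 0, pass-S 0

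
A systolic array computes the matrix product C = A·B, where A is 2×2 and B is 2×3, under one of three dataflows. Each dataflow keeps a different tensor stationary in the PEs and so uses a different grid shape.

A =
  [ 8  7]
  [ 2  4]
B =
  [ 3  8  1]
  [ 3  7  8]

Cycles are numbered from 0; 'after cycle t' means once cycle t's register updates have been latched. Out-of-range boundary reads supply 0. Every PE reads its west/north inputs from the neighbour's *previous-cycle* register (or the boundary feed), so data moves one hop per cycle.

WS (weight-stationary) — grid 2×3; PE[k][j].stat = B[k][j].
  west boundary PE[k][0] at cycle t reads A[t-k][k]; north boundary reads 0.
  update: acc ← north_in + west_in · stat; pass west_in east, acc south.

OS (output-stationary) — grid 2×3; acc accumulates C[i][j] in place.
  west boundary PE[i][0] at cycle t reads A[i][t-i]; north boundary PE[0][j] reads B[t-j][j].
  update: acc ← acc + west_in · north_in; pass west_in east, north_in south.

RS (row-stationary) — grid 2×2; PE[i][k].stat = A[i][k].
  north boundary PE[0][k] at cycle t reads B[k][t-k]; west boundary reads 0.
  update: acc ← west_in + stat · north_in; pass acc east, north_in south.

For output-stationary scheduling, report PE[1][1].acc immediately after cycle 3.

PE[1][1].acc = 44

OS 2×3: PE[1][1] cycle-by-cycle (with neighbour feeds):
  t=0 PE[0][1]: acc=0 h=0 v=0
  t=0 PE[1][0]: acc=0 h=0 v=0
  t=0 PE[1][1]: acc=0 h=0 v=0
  t=1 PE[0][1]: acc=64 h=8 v=8
  t=1 PE[1][0]: acc=6 h=2 v=3
  t=1 PE[1][1]: acc=0 h=0 v=0
  t=2 PE[0][1]: acc=113 h=7 v=7
  t=2 PE[1][0]: acc=18 h=4 v=3
  t=2 PE[1][1]: acc=16 h=2 v=8
  t=3 PE[0][1]: acc=113 h=0 v=0
  t=3 PE[1][0]: acc=18 h=0 v=0
  t=3 PE[1][1]: acc=44 h=4 v=7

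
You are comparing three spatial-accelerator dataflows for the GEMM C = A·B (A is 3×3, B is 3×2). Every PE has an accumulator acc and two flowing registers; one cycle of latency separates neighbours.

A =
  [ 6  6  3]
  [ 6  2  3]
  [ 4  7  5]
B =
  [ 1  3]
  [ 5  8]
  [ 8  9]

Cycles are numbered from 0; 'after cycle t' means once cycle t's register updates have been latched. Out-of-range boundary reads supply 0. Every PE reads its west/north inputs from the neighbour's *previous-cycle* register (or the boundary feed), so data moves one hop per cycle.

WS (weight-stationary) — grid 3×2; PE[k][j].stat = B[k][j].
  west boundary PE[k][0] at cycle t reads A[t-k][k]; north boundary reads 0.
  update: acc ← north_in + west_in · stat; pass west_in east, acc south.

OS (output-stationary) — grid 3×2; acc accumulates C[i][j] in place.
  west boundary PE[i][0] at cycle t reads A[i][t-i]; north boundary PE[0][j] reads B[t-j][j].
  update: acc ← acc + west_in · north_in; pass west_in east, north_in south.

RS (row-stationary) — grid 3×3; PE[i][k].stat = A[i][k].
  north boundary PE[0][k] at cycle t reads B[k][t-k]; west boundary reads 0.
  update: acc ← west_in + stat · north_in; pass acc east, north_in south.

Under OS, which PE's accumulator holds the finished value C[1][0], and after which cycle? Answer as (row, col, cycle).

OS: C[1][0] accumulates in PE[1][0]:
  @0  [1,0]  acc 0  |  →0  ↓0
  @1  [1,0]  acc 6  |  →6  ↓1
  @2  [1,0]  acc 16  |  →2  ↓5
  @3  [1,0]  acc 40  |  →3  ↓8

(row, col, cycle) = (1, 0, 3)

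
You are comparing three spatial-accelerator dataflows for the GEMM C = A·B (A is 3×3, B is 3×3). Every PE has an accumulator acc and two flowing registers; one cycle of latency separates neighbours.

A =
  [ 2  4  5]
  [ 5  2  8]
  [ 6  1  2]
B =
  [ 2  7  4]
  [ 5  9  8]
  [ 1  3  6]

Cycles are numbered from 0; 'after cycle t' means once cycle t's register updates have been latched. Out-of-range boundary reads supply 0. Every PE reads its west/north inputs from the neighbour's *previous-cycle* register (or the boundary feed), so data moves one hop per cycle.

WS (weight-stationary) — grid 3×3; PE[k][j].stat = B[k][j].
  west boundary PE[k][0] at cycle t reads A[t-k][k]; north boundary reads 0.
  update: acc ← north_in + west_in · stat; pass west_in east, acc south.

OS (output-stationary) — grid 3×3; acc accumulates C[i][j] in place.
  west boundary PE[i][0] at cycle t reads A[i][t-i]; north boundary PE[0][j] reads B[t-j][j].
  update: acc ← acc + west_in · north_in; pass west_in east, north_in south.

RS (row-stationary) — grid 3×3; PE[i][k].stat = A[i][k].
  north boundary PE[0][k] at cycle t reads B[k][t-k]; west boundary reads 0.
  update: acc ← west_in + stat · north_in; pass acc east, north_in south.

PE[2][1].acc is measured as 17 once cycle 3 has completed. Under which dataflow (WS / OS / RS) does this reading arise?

dataflow = RS

WS [3×3] PE[2][1] across cycles:
  [0] (2,1) acc=0 (h:0 v:0)
  [1] (2,1) acc=0 (h:0 v:0)
  [2] (2,1) acc=0 (h:0 v:0)
  [3] (2,1) acc=65 (h:5 v:65)
OS [3×3] PE[2][1] across cycles:
  [0] (2,1) acc=0 (h:0 v:0)
  [1] (2,1) acc=0 (h:0 v:0)
  [2] (2,1) acc=0 (h:0 v:0)
  [3] (2,1) acc=42 (h:6 v:7)
RS [3×3] PE[2][1] across cycles:
  [0] (2,1) acc=0 (h:0 v:0)
  [1] (2,1) acc=0 (h:0 v:0)
  [2] (2,1) acc=0 (h:0 v:0)
  [3] (2,1) acc=17 (h:17 v:5)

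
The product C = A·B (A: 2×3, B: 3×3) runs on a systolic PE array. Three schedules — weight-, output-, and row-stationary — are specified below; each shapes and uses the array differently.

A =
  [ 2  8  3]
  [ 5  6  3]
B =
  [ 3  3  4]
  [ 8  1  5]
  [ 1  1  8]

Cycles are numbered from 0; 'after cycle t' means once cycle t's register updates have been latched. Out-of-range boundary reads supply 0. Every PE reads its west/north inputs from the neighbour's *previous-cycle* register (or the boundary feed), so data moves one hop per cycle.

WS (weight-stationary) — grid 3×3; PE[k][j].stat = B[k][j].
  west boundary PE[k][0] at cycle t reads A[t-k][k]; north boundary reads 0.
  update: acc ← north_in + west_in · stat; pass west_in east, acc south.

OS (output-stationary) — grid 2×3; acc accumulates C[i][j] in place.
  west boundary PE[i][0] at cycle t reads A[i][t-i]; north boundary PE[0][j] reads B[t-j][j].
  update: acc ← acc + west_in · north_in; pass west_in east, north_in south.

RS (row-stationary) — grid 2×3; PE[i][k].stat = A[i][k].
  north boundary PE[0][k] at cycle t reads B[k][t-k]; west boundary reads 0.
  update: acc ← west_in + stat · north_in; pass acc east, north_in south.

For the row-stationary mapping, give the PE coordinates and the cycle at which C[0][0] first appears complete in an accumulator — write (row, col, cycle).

Under RS, C[0][0] lands at PE[0][2]:
  [0] (0,2) acc=0 (h:0 v:0)
  [1] (0,2) acc=0 (h:0 v:0)
  [2] (0,2) acc=73 (h:73 v:1)

(row, col, cycle) = (0, 2, 2)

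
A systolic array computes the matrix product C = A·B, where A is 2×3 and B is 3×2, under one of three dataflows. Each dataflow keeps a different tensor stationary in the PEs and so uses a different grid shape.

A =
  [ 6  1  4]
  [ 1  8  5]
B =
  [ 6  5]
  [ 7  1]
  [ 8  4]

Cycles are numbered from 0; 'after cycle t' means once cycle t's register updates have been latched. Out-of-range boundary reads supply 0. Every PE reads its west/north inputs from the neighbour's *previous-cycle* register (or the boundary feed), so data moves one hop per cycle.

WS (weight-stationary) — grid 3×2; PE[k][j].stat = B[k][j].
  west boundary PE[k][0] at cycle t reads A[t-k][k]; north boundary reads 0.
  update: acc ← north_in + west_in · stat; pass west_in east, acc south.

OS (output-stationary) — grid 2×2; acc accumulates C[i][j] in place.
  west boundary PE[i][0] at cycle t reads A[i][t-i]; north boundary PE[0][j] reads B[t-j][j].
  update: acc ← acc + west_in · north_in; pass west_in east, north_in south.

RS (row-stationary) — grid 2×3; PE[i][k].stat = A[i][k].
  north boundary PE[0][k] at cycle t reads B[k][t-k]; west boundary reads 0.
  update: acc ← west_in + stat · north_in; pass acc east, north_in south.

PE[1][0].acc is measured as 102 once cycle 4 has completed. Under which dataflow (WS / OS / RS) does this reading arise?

WS (3×2 grid), PE[1][0]:
  [0] (1,0) acc=0 (h:0 v:0)
  [1] (1,0) acc=43 (h:1 v:43)
  [2] (1,0) acc=62 (h:8 v:62)
  [3] (1,0) acc=0 (h:0 v:0)
  [4] (1,0) acc=0 (h:0 v:0)
OS (2×2 grid), PE[1][0]:
  [0] (1,0) acc=0 (h:0 v:0)
  [1] (1,0) acc=6 (h:1 v:6)
  [2] (1,0) acc=62 (h:8 v:7)
  [3] (1,0) acc=102 (h:5 v:8)
  [4] (1,0) acc=102 (h:0 v:0)
RS (2×3 grid), PE[1][0]:
  [0] (1,0) acc=0 (h:0 v:0)
  [1] (1,0) acc=6 (h:6 v:6)
  [2] (1,0) acc=5 (h:5 v:5)
  [3] (1,0) acc=0 (h:0 v:0)
  [4] (1,0) acc=0 (h:0 v:0)

dataflow = OS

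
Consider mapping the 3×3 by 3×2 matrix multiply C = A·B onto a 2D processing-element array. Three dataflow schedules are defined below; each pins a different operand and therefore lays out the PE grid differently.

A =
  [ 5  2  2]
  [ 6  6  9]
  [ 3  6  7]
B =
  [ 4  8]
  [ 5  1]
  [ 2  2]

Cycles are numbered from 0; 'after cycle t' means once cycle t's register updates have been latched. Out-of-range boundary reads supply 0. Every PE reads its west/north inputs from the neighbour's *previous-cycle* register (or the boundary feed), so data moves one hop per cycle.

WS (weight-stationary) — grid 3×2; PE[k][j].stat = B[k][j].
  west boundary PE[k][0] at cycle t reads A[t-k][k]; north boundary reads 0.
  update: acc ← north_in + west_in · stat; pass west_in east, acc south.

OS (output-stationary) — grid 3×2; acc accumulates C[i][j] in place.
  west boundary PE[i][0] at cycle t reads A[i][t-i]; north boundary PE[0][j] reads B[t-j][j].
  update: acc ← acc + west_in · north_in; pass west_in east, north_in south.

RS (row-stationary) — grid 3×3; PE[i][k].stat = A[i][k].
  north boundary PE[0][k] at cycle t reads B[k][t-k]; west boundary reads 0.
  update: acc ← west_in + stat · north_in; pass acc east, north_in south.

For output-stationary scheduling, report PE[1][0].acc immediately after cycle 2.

PE[1][0].acc = 54

OS on a 3×2 grid — tracing PE[1][0] and its feeders:
  @0  [0,0]  acc 20  |  →5  ↓4
  @0  [1,0]  acc 0  |  →0  ↓0
  @1  [0,0]  acc 30  |  →2  ↓5
  @1  [1,0]  acc 24  |  →6  ↓4
  @2  [0,0]  acc 34  |  →2  ↓2
  @2  [1,0]  acc 54  |  →6  ↓5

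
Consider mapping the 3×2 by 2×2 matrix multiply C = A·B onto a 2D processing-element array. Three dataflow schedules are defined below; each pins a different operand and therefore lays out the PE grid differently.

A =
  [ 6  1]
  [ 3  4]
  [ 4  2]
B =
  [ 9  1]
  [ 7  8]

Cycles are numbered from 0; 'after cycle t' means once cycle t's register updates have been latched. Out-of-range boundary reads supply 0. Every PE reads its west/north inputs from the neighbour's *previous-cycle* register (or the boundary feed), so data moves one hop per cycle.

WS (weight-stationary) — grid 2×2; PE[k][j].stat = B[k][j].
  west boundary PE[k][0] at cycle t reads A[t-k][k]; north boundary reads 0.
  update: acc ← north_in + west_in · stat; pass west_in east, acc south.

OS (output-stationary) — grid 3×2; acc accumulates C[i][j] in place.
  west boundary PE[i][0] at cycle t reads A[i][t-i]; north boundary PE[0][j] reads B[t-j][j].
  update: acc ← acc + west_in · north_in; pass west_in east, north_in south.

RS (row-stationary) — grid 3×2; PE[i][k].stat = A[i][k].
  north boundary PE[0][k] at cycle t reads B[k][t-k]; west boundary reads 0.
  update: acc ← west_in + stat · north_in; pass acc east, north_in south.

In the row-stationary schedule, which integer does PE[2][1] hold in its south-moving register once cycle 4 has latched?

register = 8

Tracing RS — 3×2 array, target PE[2][1]:
  [0] (1,1) acc=0 (h:0 v:0)
  [0] (2,0) acc=0 (h:0 v:0)
  [0] (2,1) acc=0 (h:0 v:0)
  [1] (1,1) acc=0 (h:0 v:0)
  [1] (2,0) acc=0 (h:0 v:0)
  [1] (2,1) acc=0 (h:0 v:0)
  [2] (1,1) acc=55 (h:55 v:7)
  [2] (2,0) acc=36 (h:36 v:9)
  [2] (2,1) acc=0 (h:0 v:0)
  [3] (1,1) acc=35 (h:35 v:8)
  [3] (2,0) acc=4 (h:4 v:1)
  [3] (2,1) acc=50 (h:50 v:7)
  [4] (1,1) acc=0 (h:0 v:0)
  [4] (2,0) acc=0 (h:0 v:0)
  [4] (2,1) acc=20 (h:20 v:8)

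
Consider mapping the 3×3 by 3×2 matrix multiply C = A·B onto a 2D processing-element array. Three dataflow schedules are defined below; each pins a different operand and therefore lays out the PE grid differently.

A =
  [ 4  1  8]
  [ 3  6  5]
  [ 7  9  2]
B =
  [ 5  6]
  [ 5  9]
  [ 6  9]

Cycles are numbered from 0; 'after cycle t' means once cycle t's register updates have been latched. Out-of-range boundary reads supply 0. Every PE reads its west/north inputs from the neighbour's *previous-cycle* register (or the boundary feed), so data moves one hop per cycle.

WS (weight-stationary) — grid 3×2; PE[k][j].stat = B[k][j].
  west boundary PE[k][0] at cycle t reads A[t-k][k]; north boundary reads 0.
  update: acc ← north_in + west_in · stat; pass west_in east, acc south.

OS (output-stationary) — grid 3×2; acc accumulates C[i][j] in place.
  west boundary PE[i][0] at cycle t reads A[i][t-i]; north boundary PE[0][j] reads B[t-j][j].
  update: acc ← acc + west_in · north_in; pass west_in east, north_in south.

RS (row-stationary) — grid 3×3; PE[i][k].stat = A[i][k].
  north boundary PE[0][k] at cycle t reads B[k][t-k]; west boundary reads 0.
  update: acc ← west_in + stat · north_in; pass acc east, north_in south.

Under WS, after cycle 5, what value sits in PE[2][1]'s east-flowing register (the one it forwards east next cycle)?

register = 2

Tracing WS — 3×2 array, target PE[2][1]:
  t=0 PE[1][1]: acc=0 h=0 v=0
  t=0 PE[2][0]: acc=0 h=0 v=0
  t=0 PE[2][1]: acc=0 h=0 v=0
  t=1 PE[1][1]: acc=0 h=0 v=0
  t=1 PE[2][0]: acc=0 h=0 v=0
  t=1 PE[2][1]: acc=0 h=0 v=0
  t=2 PE[1][1]: acc=33 h=1 v=33
  t=2 PE[2][0]: acc=73 h=8 v=73
  t=2 PE[2][1]: acc=0 h=0 v=0
  t=3 PE[1][1]: acc=72 h=6 v=72
  t=3 PE[2][0]: acc=75 h=5 v=75
  t=3 PE[2][1]: acc=105 h=8 v=105
  t=4 PE[1][1]: acc=123 h=9 v=123
  t=4 PE[2][0]: acc=92 h=2 v=92
  t=4 PE[2][1]: acc=117 h=5 v=117
  t=5 PE[1][1]: acc=0 h=0 v=0
  t=5 PE[2][0]: acc=0 h=0 v=0
  t=5 PE[2][1]: acc=141 h=2 v=141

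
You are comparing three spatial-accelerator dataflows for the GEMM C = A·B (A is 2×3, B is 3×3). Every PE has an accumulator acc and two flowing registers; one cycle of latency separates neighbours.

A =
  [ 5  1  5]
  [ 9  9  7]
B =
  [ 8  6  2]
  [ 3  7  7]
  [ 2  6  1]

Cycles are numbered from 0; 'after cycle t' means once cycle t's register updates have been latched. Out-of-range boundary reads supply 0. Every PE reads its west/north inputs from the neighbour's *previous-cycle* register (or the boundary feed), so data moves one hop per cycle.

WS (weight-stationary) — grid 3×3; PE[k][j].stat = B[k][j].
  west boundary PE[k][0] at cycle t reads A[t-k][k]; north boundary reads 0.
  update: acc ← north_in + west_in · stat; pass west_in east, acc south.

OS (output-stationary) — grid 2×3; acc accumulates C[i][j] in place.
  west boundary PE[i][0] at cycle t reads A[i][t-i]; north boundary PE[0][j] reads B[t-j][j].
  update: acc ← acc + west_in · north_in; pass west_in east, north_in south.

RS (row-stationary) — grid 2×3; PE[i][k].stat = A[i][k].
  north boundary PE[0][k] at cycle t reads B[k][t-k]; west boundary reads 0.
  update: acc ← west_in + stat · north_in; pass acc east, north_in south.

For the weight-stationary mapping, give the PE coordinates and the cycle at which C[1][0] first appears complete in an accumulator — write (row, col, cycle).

WS — PE[2][0] is where C[1][0] collects:
  @0  [2,0]  acc 0  |  →0  ↓0
  @1  [2,0]  acc 0  |  →0  ↓0
  @2  [2,0]  acc 53  |  →5  ↓53
  @3  [2,0]  acc 113  |  →7  ↓113

(row, col, cycle) = (2, 0, 3)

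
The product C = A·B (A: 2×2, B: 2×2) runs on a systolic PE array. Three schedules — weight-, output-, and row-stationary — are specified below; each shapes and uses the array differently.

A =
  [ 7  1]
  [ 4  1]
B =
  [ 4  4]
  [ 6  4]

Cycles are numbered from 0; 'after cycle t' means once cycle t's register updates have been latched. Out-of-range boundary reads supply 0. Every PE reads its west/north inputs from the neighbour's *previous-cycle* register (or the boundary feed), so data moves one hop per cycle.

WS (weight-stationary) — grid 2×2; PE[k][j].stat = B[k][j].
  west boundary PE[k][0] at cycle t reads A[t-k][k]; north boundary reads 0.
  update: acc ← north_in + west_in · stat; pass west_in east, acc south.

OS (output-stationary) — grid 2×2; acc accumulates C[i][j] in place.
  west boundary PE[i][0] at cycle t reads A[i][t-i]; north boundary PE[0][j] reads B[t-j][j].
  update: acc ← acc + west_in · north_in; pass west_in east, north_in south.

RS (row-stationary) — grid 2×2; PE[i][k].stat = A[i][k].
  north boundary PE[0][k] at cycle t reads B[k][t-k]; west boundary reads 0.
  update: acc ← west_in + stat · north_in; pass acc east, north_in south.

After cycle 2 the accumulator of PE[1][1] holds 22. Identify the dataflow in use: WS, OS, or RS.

dataflow = RS

WS (2×2 grid), PE[1][1]:
  after 0 — PE[1][1] acc=0, pass-E 0, pass-S 0
  after 1 — PE[1][1] acc=0, pass-E 0, pass-S 0
  after 2 — PE[1][1] acc=32, pass-E 1, pass-S 32
OS (2×2 grid), PE[1][1]:
  after 0 — PE[1][1] acc=0, pass-E 0, pass-S 0
  after 1 — PE[1][1] acc=0, pass-E 0, pass-S 0
  after 2 — PE[1][1] acc=16, pass-E 4, pass-S 4
RS (2×2 grid), PE[1][1]:
  after 0 — PE[1][1] acc=0, pass-E 0, pass-S 0
  after 1 — PE[1][1] acc=0, pass-E 0, pass-S 0
  after 2 — PE[1][1] acc=22, pass-E 22, pass-S 6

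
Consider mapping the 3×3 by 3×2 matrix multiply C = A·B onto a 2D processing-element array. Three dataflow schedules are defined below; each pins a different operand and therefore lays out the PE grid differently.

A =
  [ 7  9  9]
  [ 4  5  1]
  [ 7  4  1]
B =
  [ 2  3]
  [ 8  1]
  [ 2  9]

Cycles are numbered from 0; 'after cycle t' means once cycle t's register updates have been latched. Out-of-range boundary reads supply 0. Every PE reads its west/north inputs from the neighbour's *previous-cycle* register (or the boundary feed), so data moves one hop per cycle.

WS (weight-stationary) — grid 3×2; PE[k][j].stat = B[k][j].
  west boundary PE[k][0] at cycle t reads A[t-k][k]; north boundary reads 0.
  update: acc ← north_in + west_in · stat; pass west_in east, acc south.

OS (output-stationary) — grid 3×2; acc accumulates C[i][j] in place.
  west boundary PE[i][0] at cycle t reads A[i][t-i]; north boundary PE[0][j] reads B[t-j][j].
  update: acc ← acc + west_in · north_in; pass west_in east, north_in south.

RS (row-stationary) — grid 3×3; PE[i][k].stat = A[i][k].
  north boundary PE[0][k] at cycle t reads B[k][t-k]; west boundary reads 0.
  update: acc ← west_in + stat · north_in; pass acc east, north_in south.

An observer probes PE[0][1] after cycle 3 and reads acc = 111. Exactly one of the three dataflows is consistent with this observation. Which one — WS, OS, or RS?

dataflow = OS

WS (3×2 grid), PE[0][1]:
  step 0 · PE0,1: acc=0; fwd→0 fwd↓0
  step 1 · PE0,1: acc=21; fwd→7 fwd↓21
  step 2 · PE0,1: acc=12; fwd→4 fwd↓12
  step 3 · PE0,1: acc=21; fwd→7 fwd↓21
OS (3×2 grid), PE[0][1]:
  step 0 · PE0,1: acc=0; fwd→0 fwd↓0
  step 1 · PE0,1: acc=21; fwd→7 fwd↓3
  step 2 · PE0,1: acc=30; fwd→9 fwd↓1
  step 3 · PE0,1: acc=111; fwd→9 fwd↓9
RS (3×3 grid), PE[0][1]:
  step 0 · PE0,1: acc=0; fwd→0 fwd↓0
  step 1 · PE0,1: acc=86; fwd→86 fwd↓8
  step 2 · PE0,1: acc=30; fwd→30 fwd↓1
  step 3 · PE0,1: acc=0; fwd→0 fwd↓0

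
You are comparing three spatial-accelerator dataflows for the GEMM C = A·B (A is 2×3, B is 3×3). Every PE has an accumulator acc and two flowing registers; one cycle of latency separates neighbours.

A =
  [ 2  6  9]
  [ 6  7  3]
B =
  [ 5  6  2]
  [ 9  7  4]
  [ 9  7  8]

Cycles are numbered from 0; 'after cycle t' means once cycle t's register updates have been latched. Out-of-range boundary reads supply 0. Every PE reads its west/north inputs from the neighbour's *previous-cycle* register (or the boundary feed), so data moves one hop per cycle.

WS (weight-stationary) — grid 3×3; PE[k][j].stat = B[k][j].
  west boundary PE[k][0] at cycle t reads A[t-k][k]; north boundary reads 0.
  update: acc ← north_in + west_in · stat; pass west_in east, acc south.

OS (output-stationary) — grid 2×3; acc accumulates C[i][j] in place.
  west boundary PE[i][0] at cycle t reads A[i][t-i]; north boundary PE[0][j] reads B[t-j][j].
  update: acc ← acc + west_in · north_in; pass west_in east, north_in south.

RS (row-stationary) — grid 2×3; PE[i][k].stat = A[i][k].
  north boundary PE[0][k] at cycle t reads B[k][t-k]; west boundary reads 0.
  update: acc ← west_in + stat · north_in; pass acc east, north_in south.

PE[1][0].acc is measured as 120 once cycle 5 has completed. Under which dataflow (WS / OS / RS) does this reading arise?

dataflow = OS

WS (3×3 grid), PE[1][0]:
  after 0 — PE[1][0] acc=0, pass-E 0, pass-S 0
  after 1 — PE[1][0] acc=64, pass-E 6, pass-S 64
  after 2 — PE[1][0] acc=93, pass-E 7, pass-S 93
  after 3 — PE[1][0] acc=0, pass-E 0, pass-S 0
  after 4 — PE[1][0] acc=0, pass-E 0, pass-S 0
  after 5 — PE[1][0] acc=0, pass-E 0, pass-S 0
OS (2×3 grid), PE[1][0]:
  after 0 — PE[1][0] acc=0, pass-E 0, pass-S 0
  after 1 — PE[1][0] acc=30, pass-E 6, pass-S 5
  after 2 — PE[1][0] acc=93, pass-E 7, pass-S 9
  after 3 — PE[1][0] acc=120, pass-E 3, pass-S 9
  after 4 — PE[1][0] acc=120, pass-E 0, pass-S 0
  after 5 — PE[1][0] acc=120, pass-E 0, pass-S 0
RS (2×3 grid), PE[1][0]:
  after 0 — PE[1][0] acc=0, pass-E 0, pass-S 0
  after 1 — PE[1][0] acc=30, pass-E 30, pass-S 5
  after 2 — PE[1][0] acc=36, pass-E 36, pass-S 6
  after 3 — PE[1][0] acc=12, pass-E 12, pass-S 2
  after 4 — PE[1][0] acc=0, pass-E 0, pass-S 0
  after 5 — PE[1][0] acc=0, pass-E 0, pass-S 0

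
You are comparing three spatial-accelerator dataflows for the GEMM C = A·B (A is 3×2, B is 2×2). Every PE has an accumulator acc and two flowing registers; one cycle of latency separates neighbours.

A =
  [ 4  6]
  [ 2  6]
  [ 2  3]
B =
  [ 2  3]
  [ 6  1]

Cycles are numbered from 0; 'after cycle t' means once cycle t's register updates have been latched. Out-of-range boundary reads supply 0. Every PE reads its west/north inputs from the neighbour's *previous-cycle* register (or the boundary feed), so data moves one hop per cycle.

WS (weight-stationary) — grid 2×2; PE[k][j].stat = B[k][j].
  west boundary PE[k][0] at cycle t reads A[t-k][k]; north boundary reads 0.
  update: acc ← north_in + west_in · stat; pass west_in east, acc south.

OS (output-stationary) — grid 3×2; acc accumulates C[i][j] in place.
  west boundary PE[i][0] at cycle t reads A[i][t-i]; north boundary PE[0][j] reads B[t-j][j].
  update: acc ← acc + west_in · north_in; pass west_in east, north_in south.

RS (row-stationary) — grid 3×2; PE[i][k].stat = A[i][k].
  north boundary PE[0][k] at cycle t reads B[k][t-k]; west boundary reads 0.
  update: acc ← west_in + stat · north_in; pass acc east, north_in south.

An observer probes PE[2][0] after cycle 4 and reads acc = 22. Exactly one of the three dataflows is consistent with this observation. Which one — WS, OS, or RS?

dataflow = OS

WS: PE[2][0] is outside its 2×2 grid.
OS (3×2 grid), PE[2][0]:
  cycle 0: PE[2][0] → acc 0, east 0, south 0
  cycle 1: PE[2][0] → acc 0, east 0, south 0
  cycle 2: PE[2][0] → acc 4, east 2, south 2
  cycle 3: PE[2][0] → acc 22, east 3, south 6
  cycle 4: PE[2][0] → acc 22, east 0, south 0
RS (3×2 grid), PE[2][0]:
  cycle 0: PE[2][0] → acc 0, east 0, south 0
  cycle 1: PE[2][0] → acc 0, east 0, south 0
  cycle 2: PE[2][0] → acc 4, east 4, south 2
  cycle 3: PE[2][0] → acc 6, east 6, south 3
  cycle 4: PE[2][0] → acc 0, east 0, south 0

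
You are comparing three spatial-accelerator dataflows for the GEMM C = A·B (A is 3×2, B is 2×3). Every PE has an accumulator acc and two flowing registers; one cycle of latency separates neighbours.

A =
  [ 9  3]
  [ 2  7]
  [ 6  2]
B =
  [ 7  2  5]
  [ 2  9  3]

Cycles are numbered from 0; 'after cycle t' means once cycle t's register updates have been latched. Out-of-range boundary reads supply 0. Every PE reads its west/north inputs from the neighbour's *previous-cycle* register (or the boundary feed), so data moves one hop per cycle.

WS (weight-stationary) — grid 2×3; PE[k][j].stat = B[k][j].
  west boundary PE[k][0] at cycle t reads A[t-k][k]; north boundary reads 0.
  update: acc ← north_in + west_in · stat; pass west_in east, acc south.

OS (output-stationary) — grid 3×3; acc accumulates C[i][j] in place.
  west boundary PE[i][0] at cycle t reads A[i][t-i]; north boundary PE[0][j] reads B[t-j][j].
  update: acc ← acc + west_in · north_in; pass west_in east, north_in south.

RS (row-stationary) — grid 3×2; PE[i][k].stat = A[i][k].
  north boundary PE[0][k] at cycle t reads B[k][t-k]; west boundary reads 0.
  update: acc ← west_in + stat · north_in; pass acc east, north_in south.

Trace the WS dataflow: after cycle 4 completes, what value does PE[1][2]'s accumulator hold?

PE[1][2].acc = 31

WS on a 2×3 grid — tracing PE[1][2] and its feeders:
  after 0 — PE[0][2] acc=0, pass-E 0, pass-S 0
  after 0 — PE[1][1] acc=0, pass-E 0, pass-S 0
  after 0 — PE[1][2] acc=0, pass-E 0, pass-S 0
  after 1 — PE[0][2] acc=0, pass-E 0, pass-S 0
  after 1 — PE[1][1] acc=0, pass-E 0, pass-S 0
  after 1 — PE[1][2] acc=0, pass-E 0, pass-S 0
  after 2 — PE[0][2] acc=45, pass-E 9, pass-S 45
  after 2 — PE[1][1] acc=45, pass-E 3, pass-S 45
  after 2 — PE[1][2] acc=0, pass-E 0, pass-S 0
  after 3 — PE[0][2] acc=10, pass-E 2, pass-S 10
  after 3 — PE[1][1] acc=67, pass-E 7, pass-S 67
  after 3 — PE[1][2] acc=54, pass-E 3, pass-S 54
  after 4 — PE[0][2] acc=30, pass-E 6, pass-S 30
  after 4 — PE[1][1] acc=30, pass-E 2, pass-S 30
  after 4 — PE[1][2] acc=31, pass-E 7, pass-S 31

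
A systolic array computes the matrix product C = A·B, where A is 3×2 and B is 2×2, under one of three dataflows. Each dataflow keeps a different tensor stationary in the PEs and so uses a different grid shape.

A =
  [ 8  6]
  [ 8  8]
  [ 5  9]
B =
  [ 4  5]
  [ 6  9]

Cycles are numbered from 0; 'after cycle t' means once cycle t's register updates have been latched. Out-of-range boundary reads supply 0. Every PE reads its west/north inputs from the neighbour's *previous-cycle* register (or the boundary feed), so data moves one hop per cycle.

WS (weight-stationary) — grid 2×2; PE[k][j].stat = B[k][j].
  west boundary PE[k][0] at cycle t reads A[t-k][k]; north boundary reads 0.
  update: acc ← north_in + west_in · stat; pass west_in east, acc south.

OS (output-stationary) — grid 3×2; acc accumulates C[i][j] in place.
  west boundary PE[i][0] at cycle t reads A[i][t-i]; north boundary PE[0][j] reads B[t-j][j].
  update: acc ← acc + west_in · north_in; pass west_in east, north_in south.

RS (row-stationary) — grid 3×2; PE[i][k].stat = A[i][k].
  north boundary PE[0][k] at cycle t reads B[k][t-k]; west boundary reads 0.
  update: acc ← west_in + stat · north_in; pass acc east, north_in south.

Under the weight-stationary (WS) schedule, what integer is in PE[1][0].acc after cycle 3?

PE[1][0].acc = 74

WS 2×2: PE[1][0] cycle-by-cycle (with neighbour feeds):
  [0] (0,0) acc=32 (h:8 v:32)
  [0] (1,0) acc=0 (h:0 v:0)
  [1] (0,0) acc=32 (h:8 v:32)
  [1] (1,0) acc=68 (h:6 v:68)
  [2] (0,0) acc=20 (h:5 v:20)
  [2] (1,0) acc=80 (h:8 v:80)
  [3] (0,0) acc=0 (h:0 v:0)
  [3] (1,0) acc=74 (h:9 v:74)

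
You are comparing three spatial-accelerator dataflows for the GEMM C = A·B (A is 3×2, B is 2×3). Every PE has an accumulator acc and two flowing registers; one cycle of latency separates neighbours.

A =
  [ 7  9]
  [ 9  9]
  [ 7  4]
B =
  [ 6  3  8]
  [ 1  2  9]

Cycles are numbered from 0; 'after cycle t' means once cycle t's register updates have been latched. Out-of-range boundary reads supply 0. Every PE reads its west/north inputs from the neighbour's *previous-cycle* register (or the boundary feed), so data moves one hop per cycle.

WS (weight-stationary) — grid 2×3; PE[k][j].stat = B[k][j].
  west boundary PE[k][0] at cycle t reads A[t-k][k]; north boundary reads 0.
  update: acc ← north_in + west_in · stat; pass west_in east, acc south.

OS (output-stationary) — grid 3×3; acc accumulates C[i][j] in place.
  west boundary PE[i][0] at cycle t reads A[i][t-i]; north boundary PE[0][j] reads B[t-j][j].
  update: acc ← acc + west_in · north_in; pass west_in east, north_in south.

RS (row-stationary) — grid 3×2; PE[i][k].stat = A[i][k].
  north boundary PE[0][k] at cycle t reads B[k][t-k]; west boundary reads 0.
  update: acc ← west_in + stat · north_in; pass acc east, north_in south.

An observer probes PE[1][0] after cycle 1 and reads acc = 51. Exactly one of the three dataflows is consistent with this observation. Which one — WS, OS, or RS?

WS (2×3 grid), PE[1][0]:
  after 0 — PE[1][0] acc=0, pass-E 0, pass-S 0
  after 1 — PE[1][0] acc=51, pass-E 9, pass-S 51
OS (3×3 grid), PE[1][0]:
  after 0 — PE[1][0] acc=0, pass-E 0, pass-S 0
  after 1 — PE[1][0] acc=54, pass-E 9, pass-S 6
RS (3×2 grid), PE[1][0]:
  after 0 — PE[1][0] acc=0, pass-E 0, pass-S 0
  after 1 — PE[1][0] acc=54, pass-E 54, pass-S 6

dataflow = WS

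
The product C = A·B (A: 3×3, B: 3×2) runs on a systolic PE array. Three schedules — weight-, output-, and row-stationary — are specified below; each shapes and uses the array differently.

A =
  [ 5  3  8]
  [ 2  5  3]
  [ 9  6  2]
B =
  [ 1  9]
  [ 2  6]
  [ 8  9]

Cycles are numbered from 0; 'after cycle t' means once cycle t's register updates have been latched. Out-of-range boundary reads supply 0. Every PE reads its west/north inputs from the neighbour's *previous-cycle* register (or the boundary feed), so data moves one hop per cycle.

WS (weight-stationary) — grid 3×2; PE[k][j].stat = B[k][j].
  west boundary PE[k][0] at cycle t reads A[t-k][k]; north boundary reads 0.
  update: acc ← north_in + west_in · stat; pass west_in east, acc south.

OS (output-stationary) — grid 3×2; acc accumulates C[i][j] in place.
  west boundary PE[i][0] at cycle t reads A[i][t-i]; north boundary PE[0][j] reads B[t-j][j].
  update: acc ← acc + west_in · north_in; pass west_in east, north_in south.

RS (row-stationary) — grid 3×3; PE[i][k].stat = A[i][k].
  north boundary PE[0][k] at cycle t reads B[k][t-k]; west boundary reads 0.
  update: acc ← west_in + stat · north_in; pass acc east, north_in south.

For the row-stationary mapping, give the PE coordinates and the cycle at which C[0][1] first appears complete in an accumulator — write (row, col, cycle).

Under RS, C[0][1] lands at PE[0][2]:
  c0 r0c2: 0 / 0 / 0
  c1 r0c2: 0 / 0 / 0
  c2 r0c2: 75 / 75 / 8
  c3 r0c2: 135 / 135 / 9

(row, col, cycle) = (0, 2, 3)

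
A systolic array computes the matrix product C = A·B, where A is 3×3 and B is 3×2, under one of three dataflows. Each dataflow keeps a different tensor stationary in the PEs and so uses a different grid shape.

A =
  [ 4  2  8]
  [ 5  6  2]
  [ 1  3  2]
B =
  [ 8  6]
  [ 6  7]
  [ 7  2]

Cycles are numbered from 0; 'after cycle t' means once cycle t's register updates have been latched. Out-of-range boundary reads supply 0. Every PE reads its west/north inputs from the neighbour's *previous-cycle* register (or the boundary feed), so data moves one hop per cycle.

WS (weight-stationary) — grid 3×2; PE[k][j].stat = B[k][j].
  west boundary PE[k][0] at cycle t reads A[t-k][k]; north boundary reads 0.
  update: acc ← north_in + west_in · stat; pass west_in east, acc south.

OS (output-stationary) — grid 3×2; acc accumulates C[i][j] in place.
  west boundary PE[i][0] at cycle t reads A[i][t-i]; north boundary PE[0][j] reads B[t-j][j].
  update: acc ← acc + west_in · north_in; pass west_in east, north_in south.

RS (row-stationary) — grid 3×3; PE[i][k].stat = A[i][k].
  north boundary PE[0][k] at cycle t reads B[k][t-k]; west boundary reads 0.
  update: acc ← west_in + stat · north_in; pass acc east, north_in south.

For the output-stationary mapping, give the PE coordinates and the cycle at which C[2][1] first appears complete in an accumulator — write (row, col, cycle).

(row, col, cycle) = (2, 1, 5)

OS — PE[2][1] is where C[2][1] collects:
  cycle 0: PE[2][1] → acc 0, east 0, south 0
  cycle 1: PE[2][1] → acc 0, east 0, south 0
  cycle 2: PE[2][1] → acc 0, east 0, south 0
  cycle 3: PE[2][1] → acc 6, east 1, south 6
  cycle 4: PE[2][1] → acc 27, east 3, south 7
  cycle 5: PE[2][1] → acc 31, east 2, south 2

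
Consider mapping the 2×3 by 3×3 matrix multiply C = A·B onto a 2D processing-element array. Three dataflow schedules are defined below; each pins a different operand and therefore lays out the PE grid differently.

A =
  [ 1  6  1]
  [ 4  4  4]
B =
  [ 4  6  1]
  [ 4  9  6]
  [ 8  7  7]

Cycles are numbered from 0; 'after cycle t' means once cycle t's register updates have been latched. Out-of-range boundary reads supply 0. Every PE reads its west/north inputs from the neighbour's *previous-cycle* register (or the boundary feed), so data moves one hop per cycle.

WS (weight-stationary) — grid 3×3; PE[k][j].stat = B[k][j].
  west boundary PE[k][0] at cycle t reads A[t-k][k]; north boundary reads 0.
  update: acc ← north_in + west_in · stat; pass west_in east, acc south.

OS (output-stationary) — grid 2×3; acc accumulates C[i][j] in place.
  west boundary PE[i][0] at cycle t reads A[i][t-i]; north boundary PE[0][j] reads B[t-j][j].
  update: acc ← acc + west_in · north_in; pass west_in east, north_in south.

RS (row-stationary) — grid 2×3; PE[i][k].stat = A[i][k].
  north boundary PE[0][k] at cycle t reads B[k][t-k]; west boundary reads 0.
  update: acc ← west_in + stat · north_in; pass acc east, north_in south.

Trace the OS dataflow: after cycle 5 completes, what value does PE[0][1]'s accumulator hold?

PE[0][1].acc = 67

Tracing OS — 2×3 array, target PE[0][1]:
  after 0 — PE[0][0] acc=4, pass-E 1, pass-S 4
  after 0 — PE[0][1] acc=0, pass-E 0, pass-S 0
  after 1 — PE[0][0] acc=28, pass-E 6, pass-S 4
  after 1 — PE[0][1] acc=6, pass-E 1, pass-S 6
  after 2 — PE[0][0] acc=36, pass-E 1, pass-S 8
  after 2 — PE[0][1] acc=60, pass-E 6, pass-S 9
  after 3 — PE[0][0] acc=36, pass-E 0, pass-S 0
  after 3 — PE[0][1] acc=67, pass-E 1, pass-S 7
  after 4 — PE[0][0] acc=36, pass-E 0, pass-S 0
  after 4 — PE[0][1] acc=67, pass-E 0, pass-S 0
  after 5 — PE[0][0] acc=36, pass-E 0, pass-S 0
  after 5 — PE[0][1] acc=67, pass-E 0, pass-S 0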